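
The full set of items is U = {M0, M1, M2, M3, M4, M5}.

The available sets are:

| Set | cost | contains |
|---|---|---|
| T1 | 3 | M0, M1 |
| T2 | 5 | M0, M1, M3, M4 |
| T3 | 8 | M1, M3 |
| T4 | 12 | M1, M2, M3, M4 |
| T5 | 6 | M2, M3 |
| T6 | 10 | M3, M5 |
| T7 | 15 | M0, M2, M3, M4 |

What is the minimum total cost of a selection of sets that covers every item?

21

T2, T5, T6 together cover every item (T2 ∪ T5 ∪ T6 = {M0, M1, M2, M3, M4, M5}); total cost 5 + 6 + 10 = 21.
No covering selection has total cost below 21.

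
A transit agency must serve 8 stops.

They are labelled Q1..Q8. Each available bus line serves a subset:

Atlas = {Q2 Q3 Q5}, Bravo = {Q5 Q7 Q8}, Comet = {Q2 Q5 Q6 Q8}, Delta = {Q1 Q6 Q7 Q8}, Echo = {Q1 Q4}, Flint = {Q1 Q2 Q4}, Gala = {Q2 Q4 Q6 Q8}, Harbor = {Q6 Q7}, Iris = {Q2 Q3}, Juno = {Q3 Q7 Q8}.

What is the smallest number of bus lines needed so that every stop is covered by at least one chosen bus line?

Take {Atlas, Delta, Echo}. Their union is {Q1, Q2, Q3, Q4, Q5, Q6, Q7, Q8}, which is all 8 stops.
No 2 of the 10 bus lines cover everything (all 45 combinations miss at least one stop), so 3 is optimal.

3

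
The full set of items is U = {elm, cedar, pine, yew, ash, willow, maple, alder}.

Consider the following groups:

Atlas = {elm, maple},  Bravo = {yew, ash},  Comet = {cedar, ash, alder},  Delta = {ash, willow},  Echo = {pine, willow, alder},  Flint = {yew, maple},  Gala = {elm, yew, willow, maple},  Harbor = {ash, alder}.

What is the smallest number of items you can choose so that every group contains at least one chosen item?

H = {pine, ash, maple} meets every group (each contains at least one member of H), and |H| = 3.
The groups Atlas, Bravo, Echo are pairwise disjoint, so any hitting set needs a separate item for each — at least 3. Hence 3 is optimal.

3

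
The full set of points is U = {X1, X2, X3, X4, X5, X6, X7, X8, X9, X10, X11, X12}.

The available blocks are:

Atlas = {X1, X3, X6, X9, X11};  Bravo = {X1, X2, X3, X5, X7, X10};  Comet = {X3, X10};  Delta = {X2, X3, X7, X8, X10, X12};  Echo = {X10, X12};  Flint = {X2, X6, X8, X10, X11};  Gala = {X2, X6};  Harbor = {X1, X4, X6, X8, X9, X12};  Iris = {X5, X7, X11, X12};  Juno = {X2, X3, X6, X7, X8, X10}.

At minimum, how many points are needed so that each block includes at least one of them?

3

Take H = {X5, X6, X10}. Each listed block contains at least one of these, so H is a hitting set of size 3.
The blocks Comet, Gala, Iris are pairwise disjoint, so any hitting set needs a separate point for each — at least 3. Hence 3 is optimal.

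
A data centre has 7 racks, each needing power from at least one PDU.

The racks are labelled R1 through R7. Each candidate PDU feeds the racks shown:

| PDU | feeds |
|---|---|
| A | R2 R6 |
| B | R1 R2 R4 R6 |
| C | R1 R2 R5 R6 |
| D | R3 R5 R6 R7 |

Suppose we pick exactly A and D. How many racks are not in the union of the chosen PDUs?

2

Union of A, D = {R2, R3, R5, R6, R7}.
Not covered: R1, R4 — 2 racks.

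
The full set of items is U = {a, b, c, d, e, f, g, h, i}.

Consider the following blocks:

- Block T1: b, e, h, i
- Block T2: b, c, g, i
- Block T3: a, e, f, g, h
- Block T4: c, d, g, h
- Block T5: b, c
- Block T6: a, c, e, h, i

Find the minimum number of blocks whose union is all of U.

T1 and T3 and T4 together: T1 ∪ T3 ∪ T4 = {a, b, c, d, e, f, g, h, i} — every item is covered.
Only T4 contains d, so T4 is forced; the remaining 5 items need at least 2 more blocks (each remaining block adds at most 3) — so at least 3 blocks are needed, and 3 is optimal.

3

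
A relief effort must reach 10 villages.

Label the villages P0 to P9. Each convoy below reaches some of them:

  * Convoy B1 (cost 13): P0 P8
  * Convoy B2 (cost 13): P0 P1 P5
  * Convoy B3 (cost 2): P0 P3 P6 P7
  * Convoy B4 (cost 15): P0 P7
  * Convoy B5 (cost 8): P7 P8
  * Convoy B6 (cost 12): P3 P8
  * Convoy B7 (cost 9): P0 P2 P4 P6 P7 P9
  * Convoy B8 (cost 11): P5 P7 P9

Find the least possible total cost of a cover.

32

B2, B3, B5, B7 together cover every village (B2 ∪ B3 ∪ B5 ∪ B7 = {P0, P1, P2, P3, P4, P5, P6, P7, P8, P9}); total cost 13 + 2 + 8 + 9 = 32.
No covering selection has total cost below 32.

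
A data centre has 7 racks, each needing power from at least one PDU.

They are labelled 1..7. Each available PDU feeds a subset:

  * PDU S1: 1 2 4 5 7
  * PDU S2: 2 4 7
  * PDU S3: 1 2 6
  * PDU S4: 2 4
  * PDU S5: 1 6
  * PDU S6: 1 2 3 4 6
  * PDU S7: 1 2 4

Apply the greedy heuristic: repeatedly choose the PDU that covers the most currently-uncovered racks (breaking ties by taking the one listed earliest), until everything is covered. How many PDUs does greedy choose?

2

Greedy: pick S1 (covers 5 new) → pick S6 (covers 2 new). Total picks: 2.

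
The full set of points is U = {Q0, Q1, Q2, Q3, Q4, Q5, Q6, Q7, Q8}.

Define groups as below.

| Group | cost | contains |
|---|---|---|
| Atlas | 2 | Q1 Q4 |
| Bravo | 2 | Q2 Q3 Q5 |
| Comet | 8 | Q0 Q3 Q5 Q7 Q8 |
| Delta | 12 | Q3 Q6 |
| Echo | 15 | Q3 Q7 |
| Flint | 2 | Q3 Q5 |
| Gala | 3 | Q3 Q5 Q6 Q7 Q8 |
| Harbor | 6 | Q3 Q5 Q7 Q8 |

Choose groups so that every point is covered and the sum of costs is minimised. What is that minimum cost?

Atlas, Bravo, Comet, Gala together cover every point (Atlas ∪ Bravo ∪ Comet ∪ Gala = {Q0, Q1, Q2, Q3, Q4, Q5, Q6, Q7, Q8}); total cost 2 + 2 + 8 + 3 = 15.
No covering selection has total cost below 15.

15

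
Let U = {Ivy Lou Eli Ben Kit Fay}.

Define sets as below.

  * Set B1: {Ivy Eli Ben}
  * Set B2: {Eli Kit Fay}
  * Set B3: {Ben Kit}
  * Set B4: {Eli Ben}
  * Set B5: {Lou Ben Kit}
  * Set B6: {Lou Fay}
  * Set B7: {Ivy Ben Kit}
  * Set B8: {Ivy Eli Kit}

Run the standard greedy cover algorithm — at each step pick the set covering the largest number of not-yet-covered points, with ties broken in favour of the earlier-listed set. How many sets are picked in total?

Greedy: pick B1 (covers 3 new) → pick B2 (covers 2 new) → pick B5 (covers 1 new). Total picks: 3.

3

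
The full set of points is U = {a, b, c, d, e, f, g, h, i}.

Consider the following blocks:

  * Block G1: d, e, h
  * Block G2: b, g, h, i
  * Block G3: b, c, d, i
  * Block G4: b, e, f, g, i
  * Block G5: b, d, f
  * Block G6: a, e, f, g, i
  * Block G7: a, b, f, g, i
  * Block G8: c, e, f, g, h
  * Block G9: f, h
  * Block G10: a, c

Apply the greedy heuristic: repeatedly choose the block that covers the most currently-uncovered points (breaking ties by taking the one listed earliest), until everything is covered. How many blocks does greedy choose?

Greedy: pick G4 (covers 5 new) → pick G1 (covers 2 new) → pick G10 (covers 2 new). Total picks: 3.

3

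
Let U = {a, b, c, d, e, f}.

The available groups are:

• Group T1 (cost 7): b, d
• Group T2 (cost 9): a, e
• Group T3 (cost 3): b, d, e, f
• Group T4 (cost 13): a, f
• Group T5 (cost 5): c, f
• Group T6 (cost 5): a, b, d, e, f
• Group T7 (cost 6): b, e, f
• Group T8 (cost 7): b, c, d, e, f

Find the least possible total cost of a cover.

10

T5, T6 together cover every point (T5 ∪ T6 = {a, b, c, d, e, f}); total cost 5 + 5 = 10.
The greedy pick T3, T5, T6 costs 13; no covering selection beats 10.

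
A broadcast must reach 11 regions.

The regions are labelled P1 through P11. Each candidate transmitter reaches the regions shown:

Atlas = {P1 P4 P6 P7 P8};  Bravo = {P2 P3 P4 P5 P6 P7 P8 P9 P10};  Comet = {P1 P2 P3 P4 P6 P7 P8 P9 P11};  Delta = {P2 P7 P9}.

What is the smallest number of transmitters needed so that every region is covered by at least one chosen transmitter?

2

Bravo and Comet together: Bravo ∪ Comet = {P1, P2, P3, P4, P5, P6, P7, P8, P9, P10, P11} — every region is covered.
No single transmitter has all 11 regions (the largest, Bravo, has 9), so 2 is optimal.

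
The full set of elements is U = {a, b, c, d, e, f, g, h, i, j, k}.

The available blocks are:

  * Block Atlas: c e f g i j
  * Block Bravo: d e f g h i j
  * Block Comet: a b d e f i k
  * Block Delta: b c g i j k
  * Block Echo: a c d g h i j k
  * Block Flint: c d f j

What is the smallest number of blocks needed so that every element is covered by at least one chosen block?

Comet and Echo cover everything between them: the union {a, b, c, d, e, f, g, h, i, j, k} is all of U.
No single block has all 11 elements (the largest, Echo, has 8), so 2 is optimal.

2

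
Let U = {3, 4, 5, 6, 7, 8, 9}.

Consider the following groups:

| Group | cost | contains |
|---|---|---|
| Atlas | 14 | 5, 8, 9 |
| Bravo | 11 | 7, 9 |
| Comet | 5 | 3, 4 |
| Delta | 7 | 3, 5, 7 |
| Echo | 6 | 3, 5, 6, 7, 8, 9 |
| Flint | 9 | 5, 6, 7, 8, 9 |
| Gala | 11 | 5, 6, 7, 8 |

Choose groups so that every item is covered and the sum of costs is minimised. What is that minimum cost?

11

Comet, Echo together cover every item (Comet ∪ Echo = {3, 4, 5, 6, 7, 8, 9}); total cost 5 + 6 = 11.
No covering selection has total cost below 11.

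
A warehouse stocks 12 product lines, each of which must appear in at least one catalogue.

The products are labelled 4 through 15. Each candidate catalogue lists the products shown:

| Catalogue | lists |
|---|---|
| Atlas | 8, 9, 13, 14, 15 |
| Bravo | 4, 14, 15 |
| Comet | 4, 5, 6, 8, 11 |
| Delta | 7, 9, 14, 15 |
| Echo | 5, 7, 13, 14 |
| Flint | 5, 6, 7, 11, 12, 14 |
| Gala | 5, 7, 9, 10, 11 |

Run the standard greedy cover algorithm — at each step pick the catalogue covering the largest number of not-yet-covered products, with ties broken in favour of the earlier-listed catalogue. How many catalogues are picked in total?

Greedy: pick Flint (covers 6 new) → pick Atlas (covers 4 new) → pick Bravo (covers 1 new) → pick Gala (covers 1 new). Total picks: 4.

4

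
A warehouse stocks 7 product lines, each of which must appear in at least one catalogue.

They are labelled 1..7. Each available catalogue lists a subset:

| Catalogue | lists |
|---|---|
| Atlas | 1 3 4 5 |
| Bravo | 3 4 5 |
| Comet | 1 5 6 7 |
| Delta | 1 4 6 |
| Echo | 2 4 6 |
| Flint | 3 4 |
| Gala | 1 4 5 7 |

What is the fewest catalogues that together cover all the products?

3

Take {Echo, Flint, Gala}. Their union is {1, 2, 3, 4, 5, 6, 7}, which is all 7 products.
Only Echo contains 2, so Echo is forced; the remaining 4 products need at least 2 more catalogues (each remaining catalogue adds at most 3) — so at least 3 catalogues are needed, and 3 is optimal.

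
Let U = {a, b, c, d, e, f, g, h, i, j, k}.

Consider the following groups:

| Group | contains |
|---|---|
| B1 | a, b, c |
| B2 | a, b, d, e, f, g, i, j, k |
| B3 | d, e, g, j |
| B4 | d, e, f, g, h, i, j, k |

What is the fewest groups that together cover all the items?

Take {B1, B4}. Their union is {a, b, c, d, e, f, g, h, i, j, k}, which is all 11 items.
No single group has all 11 items (the largest, B2, has 9), so 2 is optimal.

2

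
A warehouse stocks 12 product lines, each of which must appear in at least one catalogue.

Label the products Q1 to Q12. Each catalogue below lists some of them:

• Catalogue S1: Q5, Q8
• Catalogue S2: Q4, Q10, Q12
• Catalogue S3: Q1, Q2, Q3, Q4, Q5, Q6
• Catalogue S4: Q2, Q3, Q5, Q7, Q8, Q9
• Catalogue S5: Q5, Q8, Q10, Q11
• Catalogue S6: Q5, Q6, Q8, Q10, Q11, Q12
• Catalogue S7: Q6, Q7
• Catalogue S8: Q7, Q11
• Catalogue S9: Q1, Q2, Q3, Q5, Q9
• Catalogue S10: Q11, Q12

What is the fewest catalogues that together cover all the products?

S3 and S4 and S6 together: S3 ∪ S4 ∪ S6 = {Q1, Q2, Q3, Q4, Q5, Q6, Q7, Q8, Q9, Q10, Q11, Q12} — every product is covered.
No 2 of the 10 catalogues cover everything (all 45 combinations miss at least one product), so 3 is optimal.

3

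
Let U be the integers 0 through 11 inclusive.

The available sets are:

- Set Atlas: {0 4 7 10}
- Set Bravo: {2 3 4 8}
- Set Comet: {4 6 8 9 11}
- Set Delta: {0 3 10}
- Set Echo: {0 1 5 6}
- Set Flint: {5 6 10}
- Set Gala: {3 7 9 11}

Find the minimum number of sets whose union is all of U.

Atlas and Bravo and Echo and Gala together: Atlas ∪ Bravo ∪ Echo ∪ Gala = {0, 1, 2, 3, 4, 5, 6, 7, 8, 9, 10, 11} — every point is covered.
No 3 of the 7 sets cover everything (all 35 combinations miss at least one point), so 4 is optimal.

4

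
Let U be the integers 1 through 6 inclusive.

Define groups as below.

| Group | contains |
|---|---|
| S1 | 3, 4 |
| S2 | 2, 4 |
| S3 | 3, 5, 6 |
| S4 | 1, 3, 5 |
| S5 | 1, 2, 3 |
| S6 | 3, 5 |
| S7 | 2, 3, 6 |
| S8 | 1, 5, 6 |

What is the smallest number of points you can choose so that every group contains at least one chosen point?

3

Take H = {2, 3, 5}. Each listed group contains at least one of these, so H is a hitting set of size 3.
No choice of 2 points meets every group, so 3 is the minimum.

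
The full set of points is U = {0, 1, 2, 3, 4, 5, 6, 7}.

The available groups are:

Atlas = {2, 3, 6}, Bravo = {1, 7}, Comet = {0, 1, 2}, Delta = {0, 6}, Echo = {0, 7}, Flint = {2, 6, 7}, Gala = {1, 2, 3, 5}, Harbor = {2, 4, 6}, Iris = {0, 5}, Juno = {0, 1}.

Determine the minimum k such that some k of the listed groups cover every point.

3

Echo, Gala, and Harbor cover everything between them: the union {0, 1, 2, 3, 4, 5, 6, 7} is all of U.
Only Harbor contains 4, so Harbor is forced; the remaining 5 points need at least 2 more groups (each remaining group adds at most 3) — so at least 3 groups are needed, and 3 is optimal.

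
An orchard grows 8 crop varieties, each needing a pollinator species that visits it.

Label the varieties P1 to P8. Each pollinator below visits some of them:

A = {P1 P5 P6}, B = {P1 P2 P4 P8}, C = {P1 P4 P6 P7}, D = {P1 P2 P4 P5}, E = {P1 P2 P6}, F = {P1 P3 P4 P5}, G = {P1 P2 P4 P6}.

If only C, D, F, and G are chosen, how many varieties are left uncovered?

Union of C, D, F, G = {P1, P2, P3, P4, P5, P6, P7}.
Not covered: P8 — 1 variety.

1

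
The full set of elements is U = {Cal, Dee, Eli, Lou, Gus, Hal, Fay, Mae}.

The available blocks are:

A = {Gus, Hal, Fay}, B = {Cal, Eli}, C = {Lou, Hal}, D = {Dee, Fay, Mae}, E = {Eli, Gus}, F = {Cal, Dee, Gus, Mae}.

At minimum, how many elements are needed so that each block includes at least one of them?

3

H = {Eli, Hal, Mae} meets every block (each contains at least one member of H), and |H| = 3.
The blocks B, C, D are pairwise disjoint, so any hitting set needs a separate element for each — at least 3. Hence 3 is optimal.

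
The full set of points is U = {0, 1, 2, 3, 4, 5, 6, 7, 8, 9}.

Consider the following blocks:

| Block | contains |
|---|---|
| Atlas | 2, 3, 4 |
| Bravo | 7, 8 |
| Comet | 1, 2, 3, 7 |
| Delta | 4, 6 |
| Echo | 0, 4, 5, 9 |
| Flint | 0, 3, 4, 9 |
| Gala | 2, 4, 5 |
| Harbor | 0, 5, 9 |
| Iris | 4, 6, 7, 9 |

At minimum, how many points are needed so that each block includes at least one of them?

H = {4, 5, 7} meets every block (each contains at least one member of H), and |H| = 3.
The blocks Comet, Delta, Harbor are pairwise disjoint, so any hitting set needs a separate point for each — at least 3. Hence 3 is optimal.

3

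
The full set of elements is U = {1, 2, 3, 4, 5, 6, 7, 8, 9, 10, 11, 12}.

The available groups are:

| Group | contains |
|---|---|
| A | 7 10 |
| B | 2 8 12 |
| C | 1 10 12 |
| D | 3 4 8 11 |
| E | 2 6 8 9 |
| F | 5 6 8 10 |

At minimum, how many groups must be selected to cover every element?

A, C, D, E, and F cover everything between them: the union {1, 2, 3, 4, 5, 6, 7, 8, 9, 10, 11, 12} is all of U.
No 4 of the 6 groups cover everything (all 15 combinations miss at least one element), so 5 is optimal.

5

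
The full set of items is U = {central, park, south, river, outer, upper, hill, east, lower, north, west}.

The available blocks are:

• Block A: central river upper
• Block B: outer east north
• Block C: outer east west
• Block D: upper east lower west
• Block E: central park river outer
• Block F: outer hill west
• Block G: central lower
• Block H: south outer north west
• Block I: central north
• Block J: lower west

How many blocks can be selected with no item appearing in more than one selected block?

A, B, J are pairwise disjoint (A={central,river,upper}; B={outer,east,north}; J={lower,west}).
Every remaining block overlaps one of these, and no 4 of the listed blocks are pairwise disjoint, so 3 is the maximum.

3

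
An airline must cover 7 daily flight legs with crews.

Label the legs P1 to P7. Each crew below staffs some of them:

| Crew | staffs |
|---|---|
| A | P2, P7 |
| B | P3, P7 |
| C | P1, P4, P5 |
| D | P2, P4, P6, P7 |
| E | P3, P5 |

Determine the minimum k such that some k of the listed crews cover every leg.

3

Take {B, C, D}. Their union is {P1, P2, P3, P4, P5, P6, P7}, which is all 7 legs.
Only C contains P1, so C is forced; the remaining 4 legs need at least 2 more crews (each remaining crew adds at most 3) — so at least 3 crews are needed, and 3 is optimal.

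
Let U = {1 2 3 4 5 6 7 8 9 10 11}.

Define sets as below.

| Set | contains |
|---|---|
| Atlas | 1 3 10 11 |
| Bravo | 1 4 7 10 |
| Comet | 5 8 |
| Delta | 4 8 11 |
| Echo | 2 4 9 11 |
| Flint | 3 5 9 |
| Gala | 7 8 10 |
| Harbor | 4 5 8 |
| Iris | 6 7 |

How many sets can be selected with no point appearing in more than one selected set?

Atlas, Comet, Iris are pairwise disjoint (Atlas={1,3,10,11}; Comet={5,8}; Iris={6,7}).
Every remaining set overlaps one of these, and no 4 of the listed sets are pairwise disjoint, so 3 is the maximum.

3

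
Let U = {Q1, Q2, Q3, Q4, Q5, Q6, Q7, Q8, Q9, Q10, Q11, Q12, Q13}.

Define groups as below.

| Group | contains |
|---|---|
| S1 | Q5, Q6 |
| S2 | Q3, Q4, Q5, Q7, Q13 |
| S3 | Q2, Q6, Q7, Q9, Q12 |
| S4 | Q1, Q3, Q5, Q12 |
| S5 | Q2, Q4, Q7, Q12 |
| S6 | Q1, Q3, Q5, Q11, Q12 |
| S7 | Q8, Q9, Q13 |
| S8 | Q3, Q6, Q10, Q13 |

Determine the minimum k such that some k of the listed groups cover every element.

S5 and S6 and S7 and S8 together: S5 ∪ S6 ∪ S7 ∪ S8 = {Q1, Q2, Q3, Q4, Q5, Q6, Q7, Q8, Q9, Q10, Q11, Q12, Q13} — every element is covered.
Only S8 contains Q10, so S8 is forced; the remaining 9 elements need at least 3 more groups (each remaining group adds at most 4) — so at least 4 groups are needed, and 4 is optimal.

4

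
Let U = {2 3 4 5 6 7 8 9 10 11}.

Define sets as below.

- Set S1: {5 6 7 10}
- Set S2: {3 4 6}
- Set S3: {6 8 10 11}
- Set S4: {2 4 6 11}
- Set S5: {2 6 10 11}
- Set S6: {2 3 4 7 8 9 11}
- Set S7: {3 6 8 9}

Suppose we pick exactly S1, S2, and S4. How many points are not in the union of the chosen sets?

Union of S1, S2, S4 = {2, 3, 4, 5, 6, 7, 10, 11}.
Not covered: 8, 9 — 2 points.

2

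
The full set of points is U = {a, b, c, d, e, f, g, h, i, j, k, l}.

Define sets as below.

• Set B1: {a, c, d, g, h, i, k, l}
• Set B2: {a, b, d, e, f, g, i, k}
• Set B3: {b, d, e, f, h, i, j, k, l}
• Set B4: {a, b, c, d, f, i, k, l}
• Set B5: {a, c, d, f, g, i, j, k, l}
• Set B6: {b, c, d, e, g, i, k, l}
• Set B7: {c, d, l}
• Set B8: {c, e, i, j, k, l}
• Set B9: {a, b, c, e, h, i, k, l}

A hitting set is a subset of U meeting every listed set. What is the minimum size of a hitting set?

Take T = {d, l}. Each listed set contains at least one of these, so T is a hitting set of size 2.
No single point lies in every set, so at least 2 are needed and 2 is optimal.

2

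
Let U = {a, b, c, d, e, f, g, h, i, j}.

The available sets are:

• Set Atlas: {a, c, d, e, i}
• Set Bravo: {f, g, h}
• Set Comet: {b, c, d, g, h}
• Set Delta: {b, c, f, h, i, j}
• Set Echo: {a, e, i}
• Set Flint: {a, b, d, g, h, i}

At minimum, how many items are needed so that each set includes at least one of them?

Take T = {h, i}. Each listed set contains at least one of these, so T is a hitting set of size 2.
The sets Atlas, Bravo are pairwise disjoint, so any hitting set needs a separate item for each — at least 2. Hence 2 is optimal.

2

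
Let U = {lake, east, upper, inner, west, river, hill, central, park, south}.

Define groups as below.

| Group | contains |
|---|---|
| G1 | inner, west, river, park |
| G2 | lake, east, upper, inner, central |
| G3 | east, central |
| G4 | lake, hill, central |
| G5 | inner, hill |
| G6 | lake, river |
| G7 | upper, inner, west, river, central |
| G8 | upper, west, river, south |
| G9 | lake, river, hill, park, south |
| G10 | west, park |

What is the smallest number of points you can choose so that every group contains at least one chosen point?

4

H = {lake, west, hill, central} meets every group (each contains at least one member of H), and |H| = 4.
The groups G3, G5, G6, G10 are pairwise disjoint, so any hitting set needs a separate point for each — at least 4. Hence 4 is optimal.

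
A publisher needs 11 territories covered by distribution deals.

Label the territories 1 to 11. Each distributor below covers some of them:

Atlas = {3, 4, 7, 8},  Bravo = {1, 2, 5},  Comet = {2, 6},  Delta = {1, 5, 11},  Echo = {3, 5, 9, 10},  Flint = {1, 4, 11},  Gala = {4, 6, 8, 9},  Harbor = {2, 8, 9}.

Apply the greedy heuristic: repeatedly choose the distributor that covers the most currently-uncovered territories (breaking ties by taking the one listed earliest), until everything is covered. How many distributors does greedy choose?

Greedy: pick Atlas (covers 4 new) → pick Bravo (covers 3 new) → pick Echo (covers 2 new) → pick Comet (covers 1 new) → pick Delta (covers 1 new). Total picks: 5.
(The true minimum cover uses only 4 distributors, so greedy is not optimal here.)

5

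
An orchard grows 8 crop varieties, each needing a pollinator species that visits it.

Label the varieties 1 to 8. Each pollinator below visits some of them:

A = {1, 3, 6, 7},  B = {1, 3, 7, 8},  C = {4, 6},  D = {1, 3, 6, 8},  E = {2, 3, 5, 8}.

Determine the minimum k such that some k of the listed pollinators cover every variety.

3

A and C and E together: A ∪ C ∪ E = {1, 2, 3, 4, 5, 6, 7, 8} — every variety is covered.
Only E contains 2, so E is forced; the remaining 4 varieties need at least 2 more pollinators (each remaining pollinator adds at most 3) — so at least 3 pollinators are needed, and 3 is optimal.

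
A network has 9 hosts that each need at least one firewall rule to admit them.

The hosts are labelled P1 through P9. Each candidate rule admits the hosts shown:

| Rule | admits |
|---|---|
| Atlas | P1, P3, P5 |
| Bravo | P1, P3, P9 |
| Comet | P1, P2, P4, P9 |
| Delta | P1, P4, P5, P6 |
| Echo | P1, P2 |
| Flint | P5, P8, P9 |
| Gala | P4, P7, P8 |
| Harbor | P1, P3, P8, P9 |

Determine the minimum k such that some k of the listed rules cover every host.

Take {Atlas, Comet, Delta, Gala}. Their union is {P1, P2, P3, P4, P5, P6, P7, P8, P9}, which is all 9 hosts.
No 3 of the 8 rules cover everything (all 56 combinations miss at least one host), so 4 is optimal.

4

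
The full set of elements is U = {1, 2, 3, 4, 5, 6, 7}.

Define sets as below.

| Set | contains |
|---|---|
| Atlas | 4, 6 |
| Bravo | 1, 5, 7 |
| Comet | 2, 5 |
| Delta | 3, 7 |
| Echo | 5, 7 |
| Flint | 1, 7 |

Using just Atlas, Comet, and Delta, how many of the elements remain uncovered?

Union of Atlas, Comet, Delta = {2, 3, 4, 5, 6, 7}.
Not covered: 1 — 1 element.

1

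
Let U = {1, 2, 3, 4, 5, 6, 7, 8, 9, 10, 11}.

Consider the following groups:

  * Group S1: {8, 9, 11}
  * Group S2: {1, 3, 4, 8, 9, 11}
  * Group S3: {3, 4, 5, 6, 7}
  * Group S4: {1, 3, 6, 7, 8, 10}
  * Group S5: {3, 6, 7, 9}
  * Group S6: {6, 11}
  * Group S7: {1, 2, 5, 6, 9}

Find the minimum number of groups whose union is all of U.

3

S2, S4, and S7 cover everything between them: the union {1, 2, 3, 4, 5, 6, 7, 8, 9, 10, 11} is all of U.
Only S7 contains 2, so S7 is forced; the remaining 6 items need at least 2 more groups (each remaining group adds at most 4) — so at least 3 groups are needed, and 3 is optimal.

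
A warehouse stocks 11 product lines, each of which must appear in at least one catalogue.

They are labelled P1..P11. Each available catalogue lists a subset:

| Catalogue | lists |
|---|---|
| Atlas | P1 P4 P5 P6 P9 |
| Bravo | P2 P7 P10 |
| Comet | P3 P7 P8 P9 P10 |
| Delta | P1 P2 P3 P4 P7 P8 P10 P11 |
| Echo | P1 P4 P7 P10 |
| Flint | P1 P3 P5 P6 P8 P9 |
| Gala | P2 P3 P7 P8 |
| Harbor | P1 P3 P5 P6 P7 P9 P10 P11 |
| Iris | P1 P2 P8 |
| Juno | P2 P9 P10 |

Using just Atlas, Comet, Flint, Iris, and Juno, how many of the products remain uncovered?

Union of Atlas, Comet, Flint, Iris, Juno = {P1, P2, P3, P4, P5, P6, P7, P8, P9, P10}.
Not covered: P11 — 1 product.

1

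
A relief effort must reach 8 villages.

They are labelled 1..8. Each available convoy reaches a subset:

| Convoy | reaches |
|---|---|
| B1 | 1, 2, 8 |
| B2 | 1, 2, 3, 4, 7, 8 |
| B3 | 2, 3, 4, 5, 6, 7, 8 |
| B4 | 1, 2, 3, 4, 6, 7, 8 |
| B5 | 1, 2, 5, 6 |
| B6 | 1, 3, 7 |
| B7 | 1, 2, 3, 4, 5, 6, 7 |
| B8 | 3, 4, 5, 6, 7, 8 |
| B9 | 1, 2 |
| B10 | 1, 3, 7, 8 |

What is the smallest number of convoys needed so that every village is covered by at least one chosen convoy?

2

Take {B4, B7}. Their union is {1, 2, 3, 4, 5, 6, 7, 8}, which is all 8 villages.
No single convoy has all 8 villages (the largest, B3, has 7), so 2 is optimal.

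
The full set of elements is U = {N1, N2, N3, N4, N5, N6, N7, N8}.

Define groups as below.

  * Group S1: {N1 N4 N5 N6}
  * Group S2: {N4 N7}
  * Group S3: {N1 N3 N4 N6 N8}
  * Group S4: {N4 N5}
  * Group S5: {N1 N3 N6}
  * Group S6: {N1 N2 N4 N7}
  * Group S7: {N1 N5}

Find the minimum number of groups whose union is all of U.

S1 and S3 and S6 together: S1 ∪ S3 ∪ S6 = {N1, N2, N3, N4, N5, N6, N7, N8} — every element is covered.
Only S6 contains N2, so S6 is forced; the remaining 4 elements need at least 2 more groups (each remaining group adds at most 3) — so at least 3 groups are needed, and 3 is optimal.

3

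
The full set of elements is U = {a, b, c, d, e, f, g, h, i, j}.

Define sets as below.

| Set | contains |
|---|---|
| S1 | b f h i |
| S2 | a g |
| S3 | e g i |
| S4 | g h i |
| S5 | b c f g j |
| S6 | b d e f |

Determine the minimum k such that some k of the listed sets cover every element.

4

S1 and S2 and S5 and S6 together: S1 ∪ S2 ∪ S5 ∪ S6 = {a, b, c, d, e, f, g, h, i, j} — every element is covered.
Only S5 contains c, so S5 is forced; the remaining 5 elements need at least 3 more sets (each remaining set adds at most 2) — so at least 4 sets are needed, and 4 is optimal.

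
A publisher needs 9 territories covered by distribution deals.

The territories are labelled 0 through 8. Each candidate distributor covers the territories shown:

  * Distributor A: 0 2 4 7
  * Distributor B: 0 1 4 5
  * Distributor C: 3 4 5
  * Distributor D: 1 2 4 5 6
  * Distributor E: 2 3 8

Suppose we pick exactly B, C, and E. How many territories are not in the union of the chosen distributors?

2

Union of B, C, E = {0, 1, 2, 3, 4, 5, 8}.
Not covered: 6, 7 — 2 territories.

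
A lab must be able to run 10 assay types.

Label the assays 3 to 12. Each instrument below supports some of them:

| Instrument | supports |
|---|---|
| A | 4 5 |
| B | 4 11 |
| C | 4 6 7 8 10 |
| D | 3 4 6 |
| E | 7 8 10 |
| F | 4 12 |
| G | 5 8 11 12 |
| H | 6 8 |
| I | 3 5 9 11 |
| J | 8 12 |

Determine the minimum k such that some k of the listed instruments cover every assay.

Take {C, G, I}. Their union is {3, 4, 5, 6, 7, 8, 9, 10, 11, 12}, which is all 10 assays.
Only I contains 9, so I is forced; the remaining 6 assays need at least 2 more instruments (each remaining instrument adds at most 5) — so at least 3 instruments are needed, and 3 is optimal.

3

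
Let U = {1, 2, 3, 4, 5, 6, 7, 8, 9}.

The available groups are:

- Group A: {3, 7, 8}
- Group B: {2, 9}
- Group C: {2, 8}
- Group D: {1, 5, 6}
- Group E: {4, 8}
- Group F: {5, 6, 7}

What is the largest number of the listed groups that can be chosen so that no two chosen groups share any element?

A, B, D are pairwise disjoint (A={3,7,8}; B={2,9}; D={1,5,6}).
Every remaining group overlaps one of these, and no 4 of the listed groups are pairwise disjoint, so 3 is the maximum.

3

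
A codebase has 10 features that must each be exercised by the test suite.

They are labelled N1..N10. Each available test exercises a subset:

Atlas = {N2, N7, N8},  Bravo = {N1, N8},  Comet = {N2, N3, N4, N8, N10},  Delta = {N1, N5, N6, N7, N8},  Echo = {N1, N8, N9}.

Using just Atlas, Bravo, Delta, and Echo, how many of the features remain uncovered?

Union of Atlas, Bravo, Delta, Echo = {N1, N2, N5, N6, N7, N8, N9}.
Not covered: N3, N4, N10 — 3 features.

3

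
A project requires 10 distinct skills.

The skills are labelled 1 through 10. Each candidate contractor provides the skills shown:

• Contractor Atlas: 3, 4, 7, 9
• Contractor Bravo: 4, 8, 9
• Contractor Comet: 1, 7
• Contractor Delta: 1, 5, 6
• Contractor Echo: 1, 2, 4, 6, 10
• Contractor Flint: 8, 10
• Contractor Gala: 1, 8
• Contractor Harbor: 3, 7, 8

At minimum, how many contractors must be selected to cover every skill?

4

Atlas and Delta and Echo and Harbor together: Atlas ∪ Delta ∪ Echo ∪ Harbor = {1, 2, 3, 4, 5, 6, 7, 8, 9, 10} — every skill is covered.
No 3 of the 8 contractors cover everything (all 56 combinations miss at least one skill), so 4 is optimal.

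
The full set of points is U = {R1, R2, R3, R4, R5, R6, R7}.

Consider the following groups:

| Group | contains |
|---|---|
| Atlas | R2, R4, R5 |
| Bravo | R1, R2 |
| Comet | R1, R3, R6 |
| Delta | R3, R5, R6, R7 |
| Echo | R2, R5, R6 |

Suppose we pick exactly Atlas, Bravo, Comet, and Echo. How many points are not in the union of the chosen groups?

Union of Atlas, Bravo, Comet, Echo = {R1, R2, R3, R4, R5, R6}.
Not covered: R7 — 1 point.

1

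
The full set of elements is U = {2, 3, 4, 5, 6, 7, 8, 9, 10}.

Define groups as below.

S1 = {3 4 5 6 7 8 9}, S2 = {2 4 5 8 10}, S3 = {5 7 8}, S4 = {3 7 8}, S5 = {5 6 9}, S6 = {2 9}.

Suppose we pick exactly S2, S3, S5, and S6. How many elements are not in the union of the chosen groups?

Union of S2, S3, S5, S6 = {2, 4, 5, 6, 7, 8, 9, 10}.
Not covered: 3 — 1 element.

1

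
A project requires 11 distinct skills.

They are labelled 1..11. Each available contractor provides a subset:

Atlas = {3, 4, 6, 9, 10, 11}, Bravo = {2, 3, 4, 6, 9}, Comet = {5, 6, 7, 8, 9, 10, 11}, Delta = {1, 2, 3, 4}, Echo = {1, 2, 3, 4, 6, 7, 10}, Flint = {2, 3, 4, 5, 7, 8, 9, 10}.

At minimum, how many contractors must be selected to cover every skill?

2

Comet and Delta together: Comet ∪ Delta = {1, 2, 3, 4, 5, 6, 7, 8, 9, 10, 11} — every skill is covered.
No single contractor has all 11 skills (the largest, Flint, has 8), so 2 is optimal.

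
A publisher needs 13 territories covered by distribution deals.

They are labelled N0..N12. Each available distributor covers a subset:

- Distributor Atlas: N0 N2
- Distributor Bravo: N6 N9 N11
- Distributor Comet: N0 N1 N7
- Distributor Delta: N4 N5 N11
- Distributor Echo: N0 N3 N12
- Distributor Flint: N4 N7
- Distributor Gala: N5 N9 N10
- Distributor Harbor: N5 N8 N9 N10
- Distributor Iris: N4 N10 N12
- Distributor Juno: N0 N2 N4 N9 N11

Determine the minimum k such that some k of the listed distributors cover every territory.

5

Bravo and Comet and Echo and Harbor and Juno together: Bravo ∪ Comet ∪ Echo ∪ Harbor ∪ Juno = {N0, N1, N2, N3, N4, N5, N6, N7, N8, N9, N10, N11, N12} — every territory is covered.
Only Bravo contains N6, so Bravo is forced; the remaining 10 territories need at least 4 more distributors (each remaining distributor adds at most 3) — so at least 5 distributors are needed, and 5 is optimal.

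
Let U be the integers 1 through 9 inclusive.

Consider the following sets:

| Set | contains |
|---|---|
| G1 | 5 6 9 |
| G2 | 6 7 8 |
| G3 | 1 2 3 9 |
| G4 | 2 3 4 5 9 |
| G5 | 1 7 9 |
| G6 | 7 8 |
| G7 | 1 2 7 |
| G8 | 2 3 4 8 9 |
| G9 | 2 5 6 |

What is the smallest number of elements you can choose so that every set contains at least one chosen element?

Take H = {2, 7, 9}. Each listed set contains at least one of these, so H is a hitting set of size 3.
No choice of 2 elements meets every set, so 3 is the minimum.

3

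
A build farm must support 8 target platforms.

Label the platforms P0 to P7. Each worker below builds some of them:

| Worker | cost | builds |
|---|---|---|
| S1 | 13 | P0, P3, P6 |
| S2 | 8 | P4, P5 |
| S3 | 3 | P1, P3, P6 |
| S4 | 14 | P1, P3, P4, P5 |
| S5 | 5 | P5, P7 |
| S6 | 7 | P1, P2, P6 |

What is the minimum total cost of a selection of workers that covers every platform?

S1, S2, S5, S6 together cover every platform (S1 ∪ S2 ∪ S5 ∪ S6 = {P0, P1, P2, P3, P4, P5, P6, P7}); total cost 13 + 8 + 5 + 7 = 33.
The greedy pick S3, S5, S6, S2, S1 costs 36; no covering selection beats 33.

33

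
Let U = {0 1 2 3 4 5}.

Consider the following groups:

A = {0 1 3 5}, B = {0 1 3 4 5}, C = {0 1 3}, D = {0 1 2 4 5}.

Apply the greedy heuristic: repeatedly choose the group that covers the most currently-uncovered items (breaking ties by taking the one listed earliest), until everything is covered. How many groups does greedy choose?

2

Greedy: pick B (covers 5 new) → pick D (covers 1 new). Total picks: 2.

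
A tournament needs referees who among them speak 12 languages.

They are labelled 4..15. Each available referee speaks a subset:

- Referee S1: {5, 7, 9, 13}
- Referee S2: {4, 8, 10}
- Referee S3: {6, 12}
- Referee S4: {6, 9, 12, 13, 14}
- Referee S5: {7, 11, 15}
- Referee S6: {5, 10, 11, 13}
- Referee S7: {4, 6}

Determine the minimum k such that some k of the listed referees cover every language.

S1 and S2 and S4 and S5 together: S1 ∪ S2 ∪ S4 ∪ S5 = {4, 5, 6, 7, 8, 9, 10, 11, 12, 13, 14, 15} — every language is covered.
Only S4 contains 14, so S4 is forced; the remaining 7 languages need at least 3 more referees (each remaining referee adds at most 3) — so at least 4 referees are needed, and 4 is optimal.

4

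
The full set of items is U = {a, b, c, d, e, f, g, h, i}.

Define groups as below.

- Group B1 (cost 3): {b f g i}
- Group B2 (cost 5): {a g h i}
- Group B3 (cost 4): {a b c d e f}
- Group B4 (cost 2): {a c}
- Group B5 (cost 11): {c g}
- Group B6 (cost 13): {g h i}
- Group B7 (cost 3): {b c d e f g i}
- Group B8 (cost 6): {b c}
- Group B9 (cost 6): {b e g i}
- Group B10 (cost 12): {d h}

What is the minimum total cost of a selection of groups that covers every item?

8

B2, B7 together cover every item (B2 ∪ B7 = {a, b, c, d, e, f, g, h, i}); total cost 5 + 3 = 8.
The greedy pick B7, B4, B2 costs 10; no covering selection beats 8.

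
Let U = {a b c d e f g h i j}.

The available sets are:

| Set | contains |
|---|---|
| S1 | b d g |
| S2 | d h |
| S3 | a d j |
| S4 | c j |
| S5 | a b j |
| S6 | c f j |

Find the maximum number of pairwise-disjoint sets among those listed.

2

S2, S5 are pairwise disjoint (S2={d,h}; S5={a,b,j}).
Every remaining set overlaps one of these, and no 3 of the listed sets are pairwise disjoint, so 2 is the maximum.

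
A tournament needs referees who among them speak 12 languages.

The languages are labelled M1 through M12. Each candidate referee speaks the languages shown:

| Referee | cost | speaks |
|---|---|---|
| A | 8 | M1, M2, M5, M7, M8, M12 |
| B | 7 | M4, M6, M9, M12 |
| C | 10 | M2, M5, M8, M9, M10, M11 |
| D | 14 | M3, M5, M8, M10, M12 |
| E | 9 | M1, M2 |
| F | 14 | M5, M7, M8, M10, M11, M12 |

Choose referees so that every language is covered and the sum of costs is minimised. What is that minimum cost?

A, B, C, D together cover every language (A ∪ B ∪ C ∪ D = {M1, M2, M3, M4, M5, M6, M7, M8, M9, M10, M11, M12}); total cost 8 + 7 + 10 + 14 = 39.
No covering selection has total cost below 39.

39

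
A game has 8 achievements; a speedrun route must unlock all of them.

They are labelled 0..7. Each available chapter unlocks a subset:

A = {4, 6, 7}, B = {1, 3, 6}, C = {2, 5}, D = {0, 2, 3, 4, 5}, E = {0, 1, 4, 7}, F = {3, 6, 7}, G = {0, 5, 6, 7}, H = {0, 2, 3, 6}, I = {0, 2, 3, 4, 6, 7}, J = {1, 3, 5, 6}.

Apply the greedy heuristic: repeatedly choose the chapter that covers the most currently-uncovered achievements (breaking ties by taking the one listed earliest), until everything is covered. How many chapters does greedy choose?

Greedy: pick I (covers 6 new) → pick J (covers 2 new). Total picks: 2.

2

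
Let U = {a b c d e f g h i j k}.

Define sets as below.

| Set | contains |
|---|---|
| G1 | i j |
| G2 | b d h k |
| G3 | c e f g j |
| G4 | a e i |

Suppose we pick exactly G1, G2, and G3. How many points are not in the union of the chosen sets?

1

Union of G1, G2, G3 = {b, c, d, e, f, g, h, i, j, k}.
Not covered: a — 1 point.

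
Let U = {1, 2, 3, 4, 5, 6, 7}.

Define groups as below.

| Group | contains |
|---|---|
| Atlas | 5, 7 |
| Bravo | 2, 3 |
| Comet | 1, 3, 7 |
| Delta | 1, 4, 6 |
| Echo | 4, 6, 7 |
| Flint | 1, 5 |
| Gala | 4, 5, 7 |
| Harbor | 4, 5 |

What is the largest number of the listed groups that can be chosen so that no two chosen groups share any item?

Atlas, Bravo, Delta are pairwise disjoint (Atlas={5,7}; Bravo={2,3}; Delta={1,4,6}).
Every remaining group overlaps one of these, and no 4 of the listed groups are pairwise disjoint, so 3 is the maximum.

3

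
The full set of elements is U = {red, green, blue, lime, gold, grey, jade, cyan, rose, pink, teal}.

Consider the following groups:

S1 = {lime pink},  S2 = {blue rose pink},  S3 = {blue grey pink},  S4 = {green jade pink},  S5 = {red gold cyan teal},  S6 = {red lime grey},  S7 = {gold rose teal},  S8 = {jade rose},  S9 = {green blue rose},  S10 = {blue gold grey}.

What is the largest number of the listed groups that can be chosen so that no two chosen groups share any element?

S1, S5, S9 are pairwise disjoint (S1={lime,pink}; S5={red,gold,cyan,teal}; S9={green,blue,rose}).
Every remaining group overlaps one of these, and no 4 of the listed groups are pairwise disjoint, so 3 is the maximum.

3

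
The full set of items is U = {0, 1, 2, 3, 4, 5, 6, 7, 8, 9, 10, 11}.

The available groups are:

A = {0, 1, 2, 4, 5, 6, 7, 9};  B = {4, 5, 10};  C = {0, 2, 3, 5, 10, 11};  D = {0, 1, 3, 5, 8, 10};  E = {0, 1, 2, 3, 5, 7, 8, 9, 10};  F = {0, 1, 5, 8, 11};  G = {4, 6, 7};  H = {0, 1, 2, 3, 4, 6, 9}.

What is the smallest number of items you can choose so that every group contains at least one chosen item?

Take T = {4, 5}. Each listed group contains at least one of these, so T is a hitting set of size 2.
The groups D, G are pairwise disjoint, so any hitting set needs a separate item for each — at least 2. Hence 2 is optimal.

2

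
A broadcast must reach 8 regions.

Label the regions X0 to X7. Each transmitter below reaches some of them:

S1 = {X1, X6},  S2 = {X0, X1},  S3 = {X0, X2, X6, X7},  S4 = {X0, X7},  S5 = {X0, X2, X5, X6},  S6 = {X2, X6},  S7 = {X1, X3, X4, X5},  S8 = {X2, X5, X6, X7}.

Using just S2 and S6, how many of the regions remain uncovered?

4

Union of S2, S6 = {X0, X1, X2, X6}.
Not covered: X3, X4, X5, X7 — 4 regions.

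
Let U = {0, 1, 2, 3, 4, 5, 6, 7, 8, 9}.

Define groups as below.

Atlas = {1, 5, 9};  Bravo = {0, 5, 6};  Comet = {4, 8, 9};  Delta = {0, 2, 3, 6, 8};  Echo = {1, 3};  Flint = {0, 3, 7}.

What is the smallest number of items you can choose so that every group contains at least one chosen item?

3

Take H = {0, 3, 9}. Each listed group contains at least one of these, so H is a hitting set of size 3.
The groups Bravo, Comet, Echo are pairwise disjoint, so any hitting set needs a separate item for each — at least 3. Hence 3 is optimal.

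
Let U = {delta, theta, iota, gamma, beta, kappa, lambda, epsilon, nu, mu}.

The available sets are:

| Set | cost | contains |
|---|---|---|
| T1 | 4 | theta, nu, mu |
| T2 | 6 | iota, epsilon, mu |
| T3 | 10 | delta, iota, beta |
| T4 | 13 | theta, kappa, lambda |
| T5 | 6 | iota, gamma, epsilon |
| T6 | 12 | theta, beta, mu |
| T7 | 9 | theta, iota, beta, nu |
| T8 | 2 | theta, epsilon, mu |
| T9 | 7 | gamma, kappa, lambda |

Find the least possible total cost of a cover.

T1, T3, T8, T9 together cover every element (T1 ∪ T3 ∪ T8 ∪ T9 = {delta, theta, iota, gamma, beta, kappa, lambda, epsilon, nu, mu}); total cost 4 + 10 + 2 + 7 = 23.
The greedy pick T8, T9, T7, T3 costs 28; no covering selection beats 23.

23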